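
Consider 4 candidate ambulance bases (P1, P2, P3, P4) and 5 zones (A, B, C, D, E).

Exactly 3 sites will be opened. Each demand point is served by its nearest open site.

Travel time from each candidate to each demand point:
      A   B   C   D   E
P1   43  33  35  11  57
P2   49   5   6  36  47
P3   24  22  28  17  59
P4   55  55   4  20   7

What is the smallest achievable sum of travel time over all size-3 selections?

57

Open {P2, P3, P4}.
  A→P3 24, B→P2 5, C→P4 4, D→P3 17, E→P4 7  ⇒ total 57.
Compare {P1, P3, P4}: total 68.
Compare {P1, P2, P4}: total 70.
No size-3 selection does better; minimum is 57.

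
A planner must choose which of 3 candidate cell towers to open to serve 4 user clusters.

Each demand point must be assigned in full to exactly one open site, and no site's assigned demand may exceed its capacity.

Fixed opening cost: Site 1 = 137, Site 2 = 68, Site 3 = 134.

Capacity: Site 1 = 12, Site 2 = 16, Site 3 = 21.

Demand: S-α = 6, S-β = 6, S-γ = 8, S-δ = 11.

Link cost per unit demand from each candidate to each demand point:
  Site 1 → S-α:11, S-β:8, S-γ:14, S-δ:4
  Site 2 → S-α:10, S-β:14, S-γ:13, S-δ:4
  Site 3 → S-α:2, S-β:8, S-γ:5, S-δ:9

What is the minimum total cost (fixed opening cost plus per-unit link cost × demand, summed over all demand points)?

346

Open {Site 2, Site 3}; cheapest assignment that respects the capacities:
  Site 2 (cap 16, load 11): S-δ — cost 11×4 = 44
  Site 3 (cap 21, load 20): S-α, S-β, S-γ — cost 6×2 + 6×8 + 8×5 = 100
  Shipping 144, fixed 202 → total 346.
  Any other capacity-feasible assignment to {Site 2, Site 3} ships for at least 144.
Compare {Site 1, Site 3}: its best feasible assignment gives total 415.
Compare {Site 1, Site 2, Site 3}: its best feasible assignment gives total 483.
Every other set of open sites that can feasibly serve all demand totals ≥ 415 even under its best assignment. Minimum: 346.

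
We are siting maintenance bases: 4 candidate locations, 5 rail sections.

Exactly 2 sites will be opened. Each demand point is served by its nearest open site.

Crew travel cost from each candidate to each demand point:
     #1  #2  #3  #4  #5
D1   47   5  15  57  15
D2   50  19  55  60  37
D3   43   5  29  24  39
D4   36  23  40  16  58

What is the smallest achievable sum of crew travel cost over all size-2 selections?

87

Open {D1, D4}.
  #1→D4 36, #2→D1 5, #3→D1 15, #4→D4 16, #5→D1 15  ⇒ total 87.
Compare {D1, D3}: total 102.
Compare {D3, D4}: total 125.
No size-2 selection does better; minimum is 87.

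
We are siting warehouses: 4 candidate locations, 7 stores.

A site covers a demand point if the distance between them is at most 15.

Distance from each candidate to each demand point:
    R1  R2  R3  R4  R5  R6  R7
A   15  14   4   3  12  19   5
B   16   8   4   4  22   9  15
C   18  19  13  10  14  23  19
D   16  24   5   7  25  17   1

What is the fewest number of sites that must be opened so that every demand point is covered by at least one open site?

2

Coverage sets (demand points within 15 of each site):
  A: {R1, R2, R3, R4, R5, R7}
  B: {R2, R3, R4, R6, R7}
  C: {R3, R4, R5}
  D: {R3, R4, R7}
No single site covers all 7 demand points.
But {A, B} covers everything, so the minimum is 2.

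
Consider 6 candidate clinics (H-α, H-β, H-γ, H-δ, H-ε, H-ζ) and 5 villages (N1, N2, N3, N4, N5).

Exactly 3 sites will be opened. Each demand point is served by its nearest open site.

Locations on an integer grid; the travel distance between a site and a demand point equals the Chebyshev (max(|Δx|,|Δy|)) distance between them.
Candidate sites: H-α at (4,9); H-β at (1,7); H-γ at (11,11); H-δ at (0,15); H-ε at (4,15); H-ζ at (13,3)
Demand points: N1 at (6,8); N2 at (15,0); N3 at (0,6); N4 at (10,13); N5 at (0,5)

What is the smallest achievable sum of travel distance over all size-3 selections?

13

Open {H-β, H-γ, H-ζ}.
  N1→H-β 5, N2→H-ζ 3, N3→H-β 1, N4→H-γ 2, N5→H-β 2  ⇒ total 13.
Compare {H-α, H-β, H-ζ}: total 14.
Compare {H-α, H-γ, H-ζ}: total 15.
No size-3 selection does better; minimum is 13.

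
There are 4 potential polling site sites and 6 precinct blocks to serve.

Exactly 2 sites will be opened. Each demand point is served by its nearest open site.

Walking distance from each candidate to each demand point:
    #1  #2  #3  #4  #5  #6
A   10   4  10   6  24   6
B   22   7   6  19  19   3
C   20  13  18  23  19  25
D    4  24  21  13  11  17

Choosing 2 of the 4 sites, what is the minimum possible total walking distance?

41

Open {A, D}.
  #1→D 4, #2→A 4, #3→A 10, #4→A 6, #5→D 11, #6→A 6  ⇒ total 41.
Compare {B, D}: total 44.
Compare {A, B}: total 48.
No size-2 selection does better; minimum is 41.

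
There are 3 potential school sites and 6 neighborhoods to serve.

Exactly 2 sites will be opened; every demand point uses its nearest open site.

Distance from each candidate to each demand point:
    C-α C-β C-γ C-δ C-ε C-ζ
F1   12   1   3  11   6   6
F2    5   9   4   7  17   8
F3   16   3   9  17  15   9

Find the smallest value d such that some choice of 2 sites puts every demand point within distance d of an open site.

Open {F1, F2}.
  Farthest demand point is C-δ at distance 7 (to F2); all others are ≤ 7.
With {F1, F3} the worst case is 12.
With {F2, F3} the worst case is 15.
No size-2 selection achieves below 7.

7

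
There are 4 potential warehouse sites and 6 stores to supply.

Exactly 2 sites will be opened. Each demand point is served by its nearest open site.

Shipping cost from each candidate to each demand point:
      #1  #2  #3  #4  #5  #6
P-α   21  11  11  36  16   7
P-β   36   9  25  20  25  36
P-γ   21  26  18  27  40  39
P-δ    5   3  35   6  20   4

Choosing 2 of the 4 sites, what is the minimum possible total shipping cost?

Open {P-α, P-δ}.
  #1→P-δ 5, #2→P-δ 3, #3→P-α 11, #4→P-δ 6, #5→P-α 16, #6→P-δ 4  ⇒ total 45.
Compare {P-γ, P-δ}: total 56.
Compare {P-β, P-δ}: total 63.
No size-2 selection does better; minimum is 45.

45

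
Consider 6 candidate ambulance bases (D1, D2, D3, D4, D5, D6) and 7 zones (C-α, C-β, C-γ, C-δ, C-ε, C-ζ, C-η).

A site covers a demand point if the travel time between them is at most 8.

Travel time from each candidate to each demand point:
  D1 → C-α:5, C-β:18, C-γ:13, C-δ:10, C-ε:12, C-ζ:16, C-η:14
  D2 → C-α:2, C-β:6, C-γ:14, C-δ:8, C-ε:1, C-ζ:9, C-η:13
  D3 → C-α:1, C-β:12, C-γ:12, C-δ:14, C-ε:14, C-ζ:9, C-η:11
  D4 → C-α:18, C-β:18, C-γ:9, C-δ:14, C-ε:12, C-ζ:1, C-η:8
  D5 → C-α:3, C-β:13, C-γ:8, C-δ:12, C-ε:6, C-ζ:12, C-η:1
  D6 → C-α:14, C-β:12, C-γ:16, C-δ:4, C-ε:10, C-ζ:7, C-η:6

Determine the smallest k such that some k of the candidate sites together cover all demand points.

Coverage sets (demand points within 8 of each site):
  D1: {C-α}
  D2: {C-α, C-β, C-δ, C-ε}
  D3: {C-α}
  D4: {C-ζ, C-η}
  D5: {C-α, C-γ, C-ε, C-η}
  D6: {C-δ, C-ζ, C-η}
No 2 sites suffice: every size-2 union leaves at least one demand point uncovered.
But {D2, D4, D5} covers everything, so the minimum is 3.

3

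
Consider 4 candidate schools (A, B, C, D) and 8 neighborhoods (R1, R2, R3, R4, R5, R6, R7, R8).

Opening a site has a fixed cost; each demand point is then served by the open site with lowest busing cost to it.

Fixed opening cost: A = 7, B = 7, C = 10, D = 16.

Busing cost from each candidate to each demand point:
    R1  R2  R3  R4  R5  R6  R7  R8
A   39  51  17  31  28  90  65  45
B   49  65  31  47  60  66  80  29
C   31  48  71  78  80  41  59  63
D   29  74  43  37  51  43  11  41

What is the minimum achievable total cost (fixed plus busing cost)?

269

Open {A, B, D}: assign each demand point to its cheapest open site.
  R1→D 29, R2→A 51, R3→A 17, R4→A 31, R5→A 28, R6→D 43, R7→D 11, R8→B 29
  busing cost 239, fixed 30 → total 269.
Compare {A, D}: busing cost 251 + fixed 23 = 274.
Compare {A, B, C, D}: busing cost 234 + fixed 40 = 274.
Compare {A, C, D}: busing cost 246 + fixed 33 = 279.
All other subsets cost ≥ 274. Minimum total cost: 269.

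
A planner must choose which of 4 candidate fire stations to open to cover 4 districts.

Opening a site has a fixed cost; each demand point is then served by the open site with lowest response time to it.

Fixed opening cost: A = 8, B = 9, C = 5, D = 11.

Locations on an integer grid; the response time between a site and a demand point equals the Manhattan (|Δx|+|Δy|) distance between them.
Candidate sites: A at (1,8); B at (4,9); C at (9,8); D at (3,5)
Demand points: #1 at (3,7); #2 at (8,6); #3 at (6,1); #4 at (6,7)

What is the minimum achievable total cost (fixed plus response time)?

Open {C}: assign each demand point to its cheapest open site.
  #1→C 7, #2→C 3, #3→C 10, #4→C 4
  response time 24, fixed 5 → total 29.
Compare {D}: response time 20 + fixed 11 = 31.
Compare {C, D}: response time 16 + fixed 16 = 32.
Compare {B}: response time 24 + fixed 9 = 33.
All other subsets cost ≥ 31. Minimum total cost: 29.

29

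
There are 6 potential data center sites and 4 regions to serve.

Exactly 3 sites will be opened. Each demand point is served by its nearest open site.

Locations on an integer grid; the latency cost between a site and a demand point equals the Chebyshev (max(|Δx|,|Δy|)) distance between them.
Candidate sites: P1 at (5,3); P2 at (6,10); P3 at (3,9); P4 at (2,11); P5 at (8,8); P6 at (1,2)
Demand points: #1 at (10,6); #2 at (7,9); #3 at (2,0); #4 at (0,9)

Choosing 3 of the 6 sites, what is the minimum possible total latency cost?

7

Open {P4, P5, P6}.
  #1→P5 2, #2→P5 1, #3→P6 2, #4→P4 2  ⇒ total 7.
Compare {P1, P4, P5}: total 8.
Compare {P3, P5, P6}: total 8.
No size-3 selection does better; minimum is 7.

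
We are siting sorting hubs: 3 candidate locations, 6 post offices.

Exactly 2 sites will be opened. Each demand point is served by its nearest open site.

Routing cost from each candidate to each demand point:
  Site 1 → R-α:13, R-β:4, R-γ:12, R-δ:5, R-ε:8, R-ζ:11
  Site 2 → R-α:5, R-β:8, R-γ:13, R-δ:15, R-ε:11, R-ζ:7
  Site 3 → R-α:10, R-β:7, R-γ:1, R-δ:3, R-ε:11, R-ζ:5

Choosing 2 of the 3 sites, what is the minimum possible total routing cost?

31

Open {Site 1, Site 3}.
  R-α→Site 3 10, R-β→Site 1 4, R-γ→Site 3 1, R-δ→Site 3 3, R-ε→Site 1 8, R-ζ→Site 3 5  ⇒ total 31.
Compare {Site 2, Site 3}: total 32.
Compare {Site 1, Site 2}: total 41.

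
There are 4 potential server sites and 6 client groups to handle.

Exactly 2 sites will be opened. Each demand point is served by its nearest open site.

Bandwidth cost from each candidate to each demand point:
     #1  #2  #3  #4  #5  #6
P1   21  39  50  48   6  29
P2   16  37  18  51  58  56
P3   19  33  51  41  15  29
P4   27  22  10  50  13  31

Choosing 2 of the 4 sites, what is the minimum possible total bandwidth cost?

Open {P3, P4}.
  #1→P3 19, #2→P4 22, #3→P4 10, #4→P3 41, #5→P4 13, #6→P3 29  ⇒ total 134.
Compare {P1, P4}: total 136.
Compare {P2, P4}: total 142.
No size-2 selection does better; minimum is 134.

134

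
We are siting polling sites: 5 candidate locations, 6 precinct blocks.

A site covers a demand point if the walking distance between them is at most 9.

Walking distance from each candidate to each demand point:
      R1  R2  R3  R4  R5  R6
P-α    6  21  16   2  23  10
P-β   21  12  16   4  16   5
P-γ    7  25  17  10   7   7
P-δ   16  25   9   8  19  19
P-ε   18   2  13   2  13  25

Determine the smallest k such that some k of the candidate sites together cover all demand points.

3

Coverage sets (demand points within 9 of each site):
  P-α: {R1, R4}
  P-β: {R4, R6}
  P-γ: {R1, R5, R6}
  P-δ: {R3, R4}
  P-ε: {R2, R4}
No 2 sites suffice: every size-2 union leaves at least one demand point uncovered.
But {P-γ, P-δ, P-ε} covers everything, so the minimum is 3.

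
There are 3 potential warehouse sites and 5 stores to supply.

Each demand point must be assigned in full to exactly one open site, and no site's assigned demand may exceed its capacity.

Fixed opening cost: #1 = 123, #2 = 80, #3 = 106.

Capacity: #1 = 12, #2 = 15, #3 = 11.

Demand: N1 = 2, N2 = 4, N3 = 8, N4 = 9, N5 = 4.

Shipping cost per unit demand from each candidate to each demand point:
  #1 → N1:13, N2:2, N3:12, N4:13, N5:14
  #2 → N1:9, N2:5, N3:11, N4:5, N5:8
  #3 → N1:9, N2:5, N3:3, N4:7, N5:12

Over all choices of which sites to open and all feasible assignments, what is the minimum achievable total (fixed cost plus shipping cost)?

Open {#1, #2}; cheapest assignment that respects the capacities:
  #1 (cap 12, load 12): N2, N3 — cost 4×2 + 8×12 = 104
  #2 (cap 15, load 15): N1, N4, N5 — cost 2×9 + 9×5 + 4×8 = 95
  Shipping 199, fixed 203 → total 402.
  Any other capacity-feasible assignment to {#1, #2} ships for at least 199.
Compare {#1, #2, #3}: its best feasible assignment gives total 436.
Every other set of open sites that can feasibly serve all demand totals ≥ 436 even under its best assignment. Minimum: 402.

402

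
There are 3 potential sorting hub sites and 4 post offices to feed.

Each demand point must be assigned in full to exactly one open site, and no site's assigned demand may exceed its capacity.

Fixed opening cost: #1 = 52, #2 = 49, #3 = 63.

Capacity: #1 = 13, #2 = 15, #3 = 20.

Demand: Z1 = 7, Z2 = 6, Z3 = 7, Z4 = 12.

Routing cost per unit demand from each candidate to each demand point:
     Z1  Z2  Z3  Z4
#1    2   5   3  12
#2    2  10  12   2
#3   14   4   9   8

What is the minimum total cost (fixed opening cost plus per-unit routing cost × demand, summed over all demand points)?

Open {#1, #2, #3}; cheapest assignment that respects the capacities:
  #1 (cap 13, load 7): Z1 — cost 7×2 = 14
  #2 (cap 15, load 12): Z4 — cost 12×2 = 24
  #3 (cap 20, load 13): Z2, Z3 — cost 6×4 + 7×9 = 87
  Shipping 125, fixed 164 → total 289.
  Any other capacity-feasible assignment to {#1, #2, #3} ships for at least 125.
Compare {#1, #3}: its best feasible assignment gives total 318.
Compare {#2, #3}: its best feasible assignment gives total 321.
Every other set of open sites that can feasibly serve all demand totals ≥ 318 even under its best assignment. Minimum: 289.

289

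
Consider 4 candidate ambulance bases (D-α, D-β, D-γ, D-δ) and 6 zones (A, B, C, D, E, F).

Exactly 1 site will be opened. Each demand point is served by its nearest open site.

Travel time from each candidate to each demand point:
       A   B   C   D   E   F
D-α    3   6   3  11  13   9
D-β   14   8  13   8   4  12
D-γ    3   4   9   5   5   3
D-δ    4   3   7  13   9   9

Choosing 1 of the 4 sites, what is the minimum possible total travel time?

29

Open {D-γ}.
  A→D-γ 3, B→D-γ 4, C→D-γ 9, D→D-γ 5, E→D-γ 5, F→D-γ 3  ⇒ total 29.
Compare {D-α}: total 45.
Compare {D-δ}: total 45.
No size-1 selection does better; minimum is 29.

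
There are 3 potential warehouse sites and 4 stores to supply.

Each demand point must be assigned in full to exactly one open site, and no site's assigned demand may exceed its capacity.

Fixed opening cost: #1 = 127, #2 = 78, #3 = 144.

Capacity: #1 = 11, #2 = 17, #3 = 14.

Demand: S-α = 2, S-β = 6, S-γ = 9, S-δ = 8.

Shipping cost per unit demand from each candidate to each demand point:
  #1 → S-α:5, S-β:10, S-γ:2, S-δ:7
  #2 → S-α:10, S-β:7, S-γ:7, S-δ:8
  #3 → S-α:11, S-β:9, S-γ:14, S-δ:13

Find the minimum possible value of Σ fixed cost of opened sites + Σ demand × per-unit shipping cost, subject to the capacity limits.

339

Open {#1, #2}; cheapest assignment that respects the capacities:
  #1 (cap 11, load 11): S-α, S-γ — cost 2×5 + 9×2 = 28
  #2 (cap 17, load 14): S-β, S-δ — cost 6×7 + 8×8 = 106
  Shipping 134, fixed 205 → total 339.
  Any other capacity-feasible assignment to {#1, #2} ships for at least 134.
Compare {#2, #3}: its best feasible assignment gives total 425.
Compare {#1, #3}: its best feasible assignment gives total 457.
Every other set of open sites that can feasibly serve all demand totals ≥ 425 even under its best assignment. Minimum: 339.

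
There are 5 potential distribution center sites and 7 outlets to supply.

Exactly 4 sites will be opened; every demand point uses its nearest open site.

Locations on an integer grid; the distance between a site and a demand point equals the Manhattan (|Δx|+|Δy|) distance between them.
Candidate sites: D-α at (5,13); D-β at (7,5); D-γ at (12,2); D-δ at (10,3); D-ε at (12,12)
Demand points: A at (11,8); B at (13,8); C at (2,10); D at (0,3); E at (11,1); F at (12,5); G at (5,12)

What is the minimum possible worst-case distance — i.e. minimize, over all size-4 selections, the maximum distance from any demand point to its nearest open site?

Open {D-α, D-β, D-γ, D-δ}.
  Farthest demand point is D at distance 9 (to D-β); all others are ≤ 9.
With {D-α, D-β, D-γ, D-ε} the worst case is 9.
With {D-α, D-β, D-δ, D-ε} the worst case is 9.
No size-4 selection achieves below 9.

9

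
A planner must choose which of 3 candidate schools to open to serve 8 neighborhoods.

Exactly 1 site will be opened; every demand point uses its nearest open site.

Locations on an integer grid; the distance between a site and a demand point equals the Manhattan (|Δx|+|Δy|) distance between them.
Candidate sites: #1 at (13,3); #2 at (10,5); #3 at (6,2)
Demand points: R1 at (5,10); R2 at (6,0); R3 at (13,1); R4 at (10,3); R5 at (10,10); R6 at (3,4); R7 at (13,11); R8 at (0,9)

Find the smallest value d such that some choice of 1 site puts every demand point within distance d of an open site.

14

Open {#2}.
  Farthest demand point is R8 at distance 14 (to #2); all others are ≤ 14.
With {#3} the worst case is 16.
With {#1} the worst case is 19.
No size-1 selection achieves below 14.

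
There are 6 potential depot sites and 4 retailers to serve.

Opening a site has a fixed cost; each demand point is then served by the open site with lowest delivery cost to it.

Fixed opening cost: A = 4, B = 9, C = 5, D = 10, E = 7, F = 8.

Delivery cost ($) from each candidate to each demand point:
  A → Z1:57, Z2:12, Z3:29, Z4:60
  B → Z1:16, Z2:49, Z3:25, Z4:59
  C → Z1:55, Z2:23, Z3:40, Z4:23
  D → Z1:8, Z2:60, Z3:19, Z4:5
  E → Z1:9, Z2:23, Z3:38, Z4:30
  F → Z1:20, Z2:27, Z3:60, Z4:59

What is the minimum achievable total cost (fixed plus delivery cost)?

Open {A, D}: assign each demand point to its cheapest open site.
  Z1→D 8, Z2→A 12, Z3→D 19, Z4→D 5
  delivery cost 44, fixed 14 → total 58.
Compare {A, C, D}: delivery cost 44 + fixed 19 = 63.
Compare {A, D, E}: delivery cost 44 + fixed 21 = 65.
Compare {A, D, F}: delivery cost 44 + fixed 22 = 66.
All other subsets cost ≥ 63. Minimum total cost: 58.

58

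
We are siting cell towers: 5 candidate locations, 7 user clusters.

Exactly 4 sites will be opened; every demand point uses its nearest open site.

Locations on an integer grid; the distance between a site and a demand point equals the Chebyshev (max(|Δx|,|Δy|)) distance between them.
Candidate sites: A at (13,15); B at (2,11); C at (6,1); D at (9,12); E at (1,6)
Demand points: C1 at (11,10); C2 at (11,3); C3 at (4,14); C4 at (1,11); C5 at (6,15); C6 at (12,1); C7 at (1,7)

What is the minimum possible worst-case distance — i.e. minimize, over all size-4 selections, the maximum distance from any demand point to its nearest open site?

Open {A, B, C, D}.
  Farthest demand point is C6 at distance 6 (to C); all others are ≤ 6.
With {A, B, C, E} the worst case is 6.
With {A, C, D, E} the worst case is 6.
No size-4 selection achieves below 6.

6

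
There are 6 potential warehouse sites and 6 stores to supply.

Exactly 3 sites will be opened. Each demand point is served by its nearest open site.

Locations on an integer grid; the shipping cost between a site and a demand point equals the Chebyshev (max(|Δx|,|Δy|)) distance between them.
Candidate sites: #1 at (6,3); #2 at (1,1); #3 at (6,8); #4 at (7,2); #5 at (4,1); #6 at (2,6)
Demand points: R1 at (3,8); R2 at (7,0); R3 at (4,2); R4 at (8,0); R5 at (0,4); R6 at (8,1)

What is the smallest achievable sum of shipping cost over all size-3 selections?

10

Open {#4, #5, #6}.
  R1→#6 2, R2→#4 2, R3→#5 1, R4→#4 2, R5→#6 2, R6→#4 1  ⇒ total 10.
Compare {#1, #4, #6}: total 11.
Compare {#2, #4, #6}: total 12.
No size-3 selection does better; minimum is 10.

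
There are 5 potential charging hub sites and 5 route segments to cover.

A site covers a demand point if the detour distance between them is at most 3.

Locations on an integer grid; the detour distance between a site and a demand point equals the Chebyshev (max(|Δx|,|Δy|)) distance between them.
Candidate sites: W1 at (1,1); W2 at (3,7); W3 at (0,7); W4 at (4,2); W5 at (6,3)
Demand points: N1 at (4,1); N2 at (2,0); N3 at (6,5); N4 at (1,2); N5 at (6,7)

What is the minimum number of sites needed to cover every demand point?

Coverage sets (demand points within 3 of each site):
  W1: {N1, N2, N4}
  W2: {N3, N5}
  W3: {}
  W4: {N1, N2, N3, N4}
  W5: {N1, N3}
No single site covers all 5 demand points.
But {W1, W2} covers everything, so the minimum is 2.

2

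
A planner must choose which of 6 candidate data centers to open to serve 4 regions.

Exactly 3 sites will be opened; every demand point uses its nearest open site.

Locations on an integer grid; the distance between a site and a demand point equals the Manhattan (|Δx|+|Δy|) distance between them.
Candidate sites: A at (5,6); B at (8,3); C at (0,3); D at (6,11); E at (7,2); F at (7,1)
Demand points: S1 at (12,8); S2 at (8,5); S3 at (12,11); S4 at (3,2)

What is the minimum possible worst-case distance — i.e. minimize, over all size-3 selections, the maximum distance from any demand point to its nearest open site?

9

Open {A, B, D}.
  Farthest demand point is S1 at distance 9 (to A); all others are ≤ 9.
With {A, C, D} the worst case is 9.
With {A, D, E} the worst case is 9.
No size-3 selection achieves below 9.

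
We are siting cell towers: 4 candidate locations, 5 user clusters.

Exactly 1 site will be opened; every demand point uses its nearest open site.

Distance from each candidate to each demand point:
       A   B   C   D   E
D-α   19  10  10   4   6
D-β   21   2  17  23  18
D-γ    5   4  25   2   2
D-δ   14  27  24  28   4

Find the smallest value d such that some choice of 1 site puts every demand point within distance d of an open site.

Open {D-α}.
  Farthest demand point is A at distance 19 (to D-α); all others are ≤ 19.
With {D-β} the worst case is 23.
With {D-γ} the worst case is 25.
No size-1 selection achieves below 19.

19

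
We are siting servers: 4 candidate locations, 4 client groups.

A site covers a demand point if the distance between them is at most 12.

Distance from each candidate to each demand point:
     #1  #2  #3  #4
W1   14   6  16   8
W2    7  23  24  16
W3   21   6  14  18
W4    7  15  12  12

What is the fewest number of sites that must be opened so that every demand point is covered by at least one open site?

Coverage sets (demand points within 12 of each site):
  W1: {#2, #4}
  W2: {#1}
  W3: {#2}
  W4: {#1, #3, #4}
No single site covers all 4 demand points.
But {W1, W4} covers everything, so the minimum is 2.

2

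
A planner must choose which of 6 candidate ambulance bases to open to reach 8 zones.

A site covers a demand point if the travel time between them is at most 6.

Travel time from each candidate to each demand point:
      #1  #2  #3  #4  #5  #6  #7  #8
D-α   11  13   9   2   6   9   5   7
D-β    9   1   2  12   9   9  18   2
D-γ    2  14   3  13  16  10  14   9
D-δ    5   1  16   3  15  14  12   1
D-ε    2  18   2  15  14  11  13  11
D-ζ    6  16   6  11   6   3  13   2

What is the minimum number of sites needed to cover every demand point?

3

Coverage sets (demand points within 6 of each site):
  D-α: {#4, #5, #7}
  D-β: {#2, #3, #8}
  D-γ: {#1, #3}
  D-δ: {#1, #2, #4, #8}
  D-ε: {#1, #3}
  D-ζ: {#1, #3, #5, #6, #8}
No 2 sites suffice: every size-2 union leaves at least one demand point uncovered.
But {D-α, D-β, D-ζ} covers everything, so the minimum is 3.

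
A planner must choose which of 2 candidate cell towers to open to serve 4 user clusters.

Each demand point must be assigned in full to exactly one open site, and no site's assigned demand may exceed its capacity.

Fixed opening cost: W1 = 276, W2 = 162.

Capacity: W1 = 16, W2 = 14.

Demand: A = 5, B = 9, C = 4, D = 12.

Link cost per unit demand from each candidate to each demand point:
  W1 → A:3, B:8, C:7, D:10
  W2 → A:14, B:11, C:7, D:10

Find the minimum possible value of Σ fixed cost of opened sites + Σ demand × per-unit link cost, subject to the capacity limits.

Open {W1, W2}; cheapest assignment that respects the capacities:
  W1 (cap 16, load 16): C, D — cost 4×7 + 12×10 = 148
  W2 (cap 14, load 14): A, B — cost 5×14 + 9×11 = 169
  Shipping 317, fixed 438 → total 755.
  Any other capacity-feasible assignment to {W1, W2} ships for at least 317.
Total demand is 30 and no other set of sites has combined capacity ≥ 30, so {W1, W2} is the only feasible choice of open sites. Minimum: 755.

755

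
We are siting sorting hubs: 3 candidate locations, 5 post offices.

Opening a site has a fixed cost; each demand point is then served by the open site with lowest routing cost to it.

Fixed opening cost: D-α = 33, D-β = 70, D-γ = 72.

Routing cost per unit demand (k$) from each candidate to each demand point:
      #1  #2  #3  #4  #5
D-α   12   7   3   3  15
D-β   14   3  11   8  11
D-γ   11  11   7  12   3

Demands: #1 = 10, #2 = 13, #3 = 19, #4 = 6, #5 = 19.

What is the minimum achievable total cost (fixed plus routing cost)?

Open {D-α, D-γ}: assign each demand point to its cheapest open site.
  #1→D-γ 10×11=110, #2→D-α 13×7=91, #3→D-α 19×3=57, #4→D-α 6×3=18, #5→D-γ 19×3=57
  routing cost 333, fixed 105 → total 438.
Compare {D-α, D-β, D-γ}: routing cost 281 + fixed 175 = 456.
Compare {D-β, D-γ}: routing cost 387 + fixed 142 = 529.
Compare {D-α, D-β}: routing cost 443 + fixed 103 = 546.
All other subsets cost ≥ 456. Minimum total cost: 438.

438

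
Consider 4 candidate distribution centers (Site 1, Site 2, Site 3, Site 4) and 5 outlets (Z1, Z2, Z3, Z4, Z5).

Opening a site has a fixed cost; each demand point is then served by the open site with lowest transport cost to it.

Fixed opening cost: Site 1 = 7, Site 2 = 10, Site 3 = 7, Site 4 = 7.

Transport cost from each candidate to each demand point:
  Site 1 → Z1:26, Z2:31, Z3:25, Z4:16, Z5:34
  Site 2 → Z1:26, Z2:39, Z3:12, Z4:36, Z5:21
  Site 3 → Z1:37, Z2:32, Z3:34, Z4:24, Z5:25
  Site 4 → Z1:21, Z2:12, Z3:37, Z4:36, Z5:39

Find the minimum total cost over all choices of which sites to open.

Open {Site 1, Site 2, Site 4}: assign each demand point to its cheapest open site.
  Z1→Site 4 21, Z2→Site 4 12, Z3→Site 2 12, Z4→Site 1 16, Z5→Site 2 21
  transport cost 82, fixed 24 → total 106.
Compare {Site 1, Site 2, Site 3, Site 4}: transport cost 82 + fixed 31 = 113.
Compare {Site 2, Site 3, Site 4}: transport cost 90 + fixed 24 = 114.
Compare {Site 2, Site 4}: transport cost 102 + fixed 17 = 119.
All other subsets cost ≥ 113. Minimum total cost: 106.

106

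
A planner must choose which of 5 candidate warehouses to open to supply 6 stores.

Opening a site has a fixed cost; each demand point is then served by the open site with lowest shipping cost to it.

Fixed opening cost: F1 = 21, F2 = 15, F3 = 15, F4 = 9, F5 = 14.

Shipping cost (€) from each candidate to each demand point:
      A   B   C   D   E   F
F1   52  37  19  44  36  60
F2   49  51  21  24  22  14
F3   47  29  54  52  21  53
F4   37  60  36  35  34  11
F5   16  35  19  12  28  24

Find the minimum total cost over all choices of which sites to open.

144

Open {F4, F5}: assign each demand point to its cheapest open site.
  A→F5 16, B→F5 35, C→F5 19, D→F5 12, E→F5 28, F→F4 11
  shipping cost 121, fixed 23 → total 144.
Compare {F3, F4, F5}: shipping cost 108 + fixed 38 = 146.
Compare {F2, F5}: shipping cost 118 + fixed 29 = 147.
Compare {F5}: shipping cost 134 + fixed 14 = 148.
All other subsets cost ≥ 146. Minimum total cost: 144.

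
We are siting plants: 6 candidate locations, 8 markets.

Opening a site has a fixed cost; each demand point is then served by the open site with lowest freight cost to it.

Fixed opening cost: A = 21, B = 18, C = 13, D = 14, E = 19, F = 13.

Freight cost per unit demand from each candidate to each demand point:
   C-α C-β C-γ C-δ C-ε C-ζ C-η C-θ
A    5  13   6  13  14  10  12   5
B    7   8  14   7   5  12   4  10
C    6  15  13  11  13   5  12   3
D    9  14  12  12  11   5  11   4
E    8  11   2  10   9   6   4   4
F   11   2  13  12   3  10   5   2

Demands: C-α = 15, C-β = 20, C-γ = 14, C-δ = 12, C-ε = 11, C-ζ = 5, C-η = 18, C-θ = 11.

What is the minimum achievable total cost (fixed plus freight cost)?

Open {A, B, E, F}: assign each demand point to its cheapest open site.
  C-α→A 15×5=75, C-β→F 20×2=40, C-γ→E 14×2=28, C-δ→B 12×7=84, C-ε→F 11×3=33, C-ζ→E 5×6=30, C-η→B 18×4=72, C-θ→F 11×2=22
  freight cost 384, fixed 71 → total 455.
Compare {B, C, E, F}: freight cost 394 + fixed 63 = 457.
Compare {A, B, C, E, F}: freight cost 379 + fixed 84 = 463.
Compare {B, E, F}: freight cost 414 + fixed 50 = 464.
All other subsets cost ≥ 457. Minimum total cost: 455.

455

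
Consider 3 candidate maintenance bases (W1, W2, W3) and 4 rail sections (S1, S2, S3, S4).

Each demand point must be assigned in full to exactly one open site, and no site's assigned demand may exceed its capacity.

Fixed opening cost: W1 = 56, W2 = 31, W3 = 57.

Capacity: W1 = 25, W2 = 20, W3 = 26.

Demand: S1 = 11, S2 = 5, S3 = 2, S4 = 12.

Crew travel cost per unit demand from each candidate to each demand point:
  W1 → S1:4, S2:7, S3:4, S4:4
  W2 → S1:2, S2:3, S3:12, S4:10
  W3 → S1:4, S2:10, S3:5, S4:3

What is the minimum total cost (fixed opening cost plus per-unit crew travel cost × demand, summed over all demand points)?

171

Open {W2, W3}; cheapest assignment that respects the capacities:
  W2 (cap 20, load 16): S1, S2 — cost 11×2 + 5×3 = 37
  W3 (cap 26, load 14): S3, S4 — cost 2×5 + 12×3 = 46
  Shipping 83, fixed 88 → total 171.
  Any other capacity-feasible assignment to {W2, W3} ships for at least 83.
Compare {W1, W2}: its best feasible assignment gives total 180.
Compare {W1, W2, W3}: its best feasible assignment gives total 225.
Every other set of open sites that can feasibly serve all demand totals ≥ 180 even under its best assignment. Minimum: 171.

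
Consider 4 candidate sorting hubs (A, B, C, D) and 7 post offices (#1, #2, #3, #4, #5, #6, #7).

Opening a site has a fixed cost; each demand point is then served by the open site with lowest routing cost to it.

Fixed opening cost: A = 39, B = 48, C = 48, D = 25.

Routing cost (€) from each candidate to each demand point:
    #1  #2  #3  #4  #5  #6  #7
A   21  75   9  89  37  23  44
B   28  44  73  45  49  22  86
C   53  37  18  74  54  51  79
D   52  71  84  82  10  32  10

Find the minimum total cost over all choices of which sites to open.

273

Open {A, B, D}: assign each demand point to its cheapest open site.
  #1→A 21, #2→B 44, #3→A 9, #4→B 45, #5→D 10, #6→B 22, #7→D 10
  routing cost 161, fixed 112 → total 273.
Compare {A, D}: routing cost 226 + fixed 64 = 290.
Compare {B, C, D}: routing cost 170 + fixed 121 = 291.
Compare {A, C, D}: routing cost 184 + fixed 112 = 296.
All other subsets cost ≥ 290. Minimum total cost: 273.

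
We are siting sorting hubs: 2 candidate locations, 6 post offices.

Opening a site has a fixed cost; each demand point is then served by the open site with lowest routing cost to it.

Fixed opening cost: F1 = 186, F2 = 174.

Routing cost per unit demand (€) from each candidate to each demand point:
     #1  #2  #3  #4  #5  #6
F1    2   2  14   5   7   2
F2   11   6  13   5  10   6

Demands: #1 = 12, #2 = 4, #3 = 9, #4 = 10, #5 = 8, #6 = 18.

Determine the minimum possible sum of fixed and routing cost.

Open {F1}: assign each demand point to its cheapest open site.
  #1→F1 12×2=24, #2→F1 4×2=8, #3→F1 9×14=126, #4→F1 10×5=50, #5→F1 8×7=56, #6→F1 18×2=36
  routing cost 300, fixed 186 → total 486.
Compare {F1, F2}: routing cost 291 + fixed 360 = 651.
Compare {F2}: routing cost 511 + fixed 174 = 685.

486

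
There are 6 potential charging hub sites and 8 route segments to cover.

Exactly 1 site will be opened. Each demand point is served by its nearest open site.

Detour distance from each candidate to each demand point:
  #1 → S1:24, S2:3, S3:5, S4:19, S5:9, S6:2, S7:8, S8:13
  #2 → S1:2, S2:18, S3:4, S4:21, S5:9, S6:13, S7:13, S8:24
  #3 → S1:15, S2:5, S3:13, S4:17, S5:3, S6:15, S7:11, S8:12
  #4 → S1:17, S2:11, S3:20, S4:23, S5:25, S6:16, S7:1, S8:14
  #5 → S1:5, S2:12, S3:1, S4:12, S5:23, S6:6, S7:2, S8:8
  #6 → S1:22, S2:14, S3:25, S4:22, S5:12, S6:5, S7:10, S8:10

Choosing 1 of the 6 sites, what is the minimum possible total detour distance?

Open {#5}.
  S1→#5 5, S2→#5 12, S3→#5 1, S4→#5 12, S5→#5 23, S6→#5 6, S7→#5 2, S8→#5 8  ⇒ total 69.
Compare {#1}: total 83.
Compare {#3}: total 91.
No size-1 selection does better; minimum is 69.

69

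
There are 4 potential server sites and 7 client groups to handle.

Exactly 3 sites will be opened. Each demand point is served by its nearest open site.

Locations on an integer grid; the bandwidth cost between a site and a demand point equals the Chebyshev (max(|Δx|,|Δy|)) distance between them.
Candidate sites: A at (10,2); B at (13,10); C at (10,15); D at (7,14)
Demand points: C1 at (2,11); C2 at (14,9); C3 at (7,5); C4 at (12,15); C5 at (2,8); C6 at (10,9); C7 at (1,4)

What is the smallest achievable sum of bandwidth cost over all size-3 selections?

Open {A, B, D}.
  C1→D 5, C2→B 1, C3→A 3, C4→B 5, C5→D 6, C6→B 3, C7→A 9  ⇒ total 32.
Compare {B, C, D}: total 33.
Compare {A, B, C}: total 34.
No size-3 selection does better; minimum is 32.

32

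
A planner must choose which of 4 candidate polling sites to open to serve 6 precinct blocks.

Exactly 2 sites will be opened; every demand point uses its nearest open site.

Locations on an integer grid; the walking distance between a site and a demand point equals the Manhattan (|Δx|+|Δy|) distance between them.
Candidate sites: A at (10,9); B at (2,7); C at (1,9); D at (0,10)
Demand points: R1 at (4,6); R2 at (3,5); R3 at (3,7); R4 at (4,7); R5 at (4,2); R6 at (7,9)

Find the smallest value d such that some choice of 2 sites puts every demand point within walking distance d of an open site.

7

Open {A, B}.
  Farthest demand point is R5 at walking distance 7 (to B); all others are ≤ 7.
With {B, C} the worst case is 7.
With {B, D} the worst case is 7.
No size-2 selection achieves below 7.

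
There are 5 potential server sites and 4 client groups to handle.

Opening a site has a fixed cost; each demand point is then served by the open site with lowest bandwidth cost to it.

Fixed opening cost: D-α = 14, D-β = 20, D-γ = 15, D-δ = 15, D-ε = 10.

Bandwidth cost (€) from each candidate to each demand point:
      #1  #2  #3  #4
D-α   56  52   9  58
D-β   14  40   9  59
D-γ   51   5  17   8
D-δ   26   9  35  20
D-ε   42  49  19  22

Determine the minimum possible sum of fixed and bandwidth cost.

Open {D-β, D-γ}: assign each demand point to its cheapest open site.
  #1→D-β 14, #2→D-γ 5, #3→D-β 9, #4→D-γ 8
  bandwidth cost 36, fixed 35 → total 71.
Compare {D-β, D-γ, D-ε}: bandwidth cost 36 + fixed 45 = 81.
Compare {D-α, D-β, D-γ}: bandwidth cost 36 + fixed 49 = 85.
Compare {D-γ, D-δ}: bandwidth cost 56 + fixed 30 = 86.
All other subsets cost ≥ 81. Minimum total cost: 71.

71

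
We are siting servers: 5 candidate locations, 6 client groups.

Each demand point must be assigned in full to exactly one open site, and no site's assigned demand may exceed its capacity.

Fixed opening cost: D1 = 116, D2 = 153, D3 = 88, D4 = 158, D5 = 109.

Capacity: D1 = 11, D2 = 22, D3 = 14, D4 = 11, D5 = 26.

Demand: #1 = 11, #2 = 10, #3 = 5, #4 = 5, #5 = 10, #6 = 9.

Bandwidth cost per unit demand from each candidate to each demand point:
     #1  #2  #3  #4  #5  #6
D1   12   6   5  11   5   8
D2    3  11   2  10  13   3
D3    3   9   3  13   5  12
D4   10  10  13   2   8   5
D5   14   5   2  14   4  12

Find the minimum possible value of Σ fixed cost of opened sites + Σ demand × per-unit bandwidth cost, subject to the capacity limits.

560

Open {D2, D3, D5}; cheapest assignment that respects the capacities:
  D2 (cap 22, load 19): #3, #4, #6 — cost 5×2 + 5×10 + 9×3 = 87
  D3 (cap 14, load 11): #1 — cost 11×3 = 33
  D5 (cap 26, load 20): #2, #5 — cost 10×5 + 10×4 = 90
  Shipping 210, fixed 350 → total 560.
  Any other capacity-feasible assignment to {D2, D3, D5} ships for at least 210.
Compare {D2, D4, D5}: its best feasible assignment gives total 590.
Compare {D1, D2, D5}: its best feasible assignment gives total 593.
Every other set of open sites that can feasibly serve all demand totals ≥ 590 even under its best assignment. Minimum: 560.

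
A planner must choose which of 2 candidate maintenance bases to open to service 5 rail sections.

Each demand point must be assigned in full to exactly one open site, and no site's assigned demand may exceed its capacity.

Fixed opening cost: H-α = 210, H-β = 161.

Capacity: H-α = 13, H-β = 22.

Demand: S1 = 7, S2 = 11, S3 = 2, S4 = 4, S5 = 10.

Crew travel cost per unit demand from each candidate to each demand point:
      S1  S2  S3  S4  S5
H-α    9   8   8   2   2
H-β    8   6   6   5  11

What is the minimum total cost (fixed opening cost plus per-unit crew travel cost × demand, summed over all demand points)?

549

Open {H-α, H-β}; cheapest assignment that respects the capacities:
  H-α (cap 13, load 12): S3, S5 — cost 2×8 + 10×2 = 36
  H-β (cap 22, load 22): S1, S2, S4 — cost 7×8 + 11×6 + 4×5 = 142
  Shipping 178, fixed 371 → total 549.
  Any other capacity-feasible assignment to {H-α, H-β} ships for at least 178.
Total demand is 34 and no other set of sites has combined capacity ≥ 34, so {H-α, H-β} is the only feasible choice of open sites. Minimum: 549.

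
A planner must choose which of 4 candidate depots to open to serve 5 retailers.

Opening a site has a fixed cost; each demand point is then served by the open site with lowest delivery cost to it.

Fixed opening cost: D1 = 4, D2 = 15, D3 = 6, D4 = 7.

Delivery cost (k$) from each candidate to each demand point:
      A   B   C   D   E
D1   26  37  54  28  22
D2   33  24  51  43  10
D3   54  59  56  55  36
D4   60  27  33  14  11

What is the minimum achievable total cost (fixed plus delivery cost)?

Open {D1, D4}: assign each demand point to its cheapest open site.
  A→D1 26, B→D4 27, C→D4 33, D→D4 14, E→D4 11
  delivery cost 111, fixed 11 → total 122.
Compare {D1, D3, D4}: delivery cost 111 + fixed 17 = 128.
Compare {D1, D2, D4}: delivery cost 107 + fixed 26 = 133.
Compare {D2, D4}: delivery cost 114 + fixed 22 = 136.
All other subsets cost ≥ 128. Minimum total cost: 122.

122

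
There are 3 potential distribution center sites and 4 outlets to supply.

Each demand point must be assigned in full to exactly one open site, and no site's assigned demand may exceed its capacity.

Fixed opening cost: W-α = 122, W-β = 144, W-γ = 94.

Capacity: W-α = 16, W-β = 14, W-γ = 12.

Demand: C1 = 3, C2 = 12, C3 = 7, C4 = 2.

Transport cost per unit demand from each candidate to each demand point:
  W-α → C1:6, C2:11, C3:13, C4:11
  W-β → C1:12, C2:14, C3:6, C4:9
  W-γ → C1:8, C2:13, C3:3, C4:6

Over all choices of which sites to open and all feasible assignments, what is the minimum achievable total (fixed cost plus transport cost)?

Open {W-α, W-γ}; cheapest assignment that respects the capacities:
  W-α (cap 16, load 15): C1, C2 — cost 3×6 + 12×11 = 150
  W-γ (cap 12, load 9): C3, C4 — cost 7×3 + 2×6 = 33
  Shipping 183, fixed 216 → total 399.
  Any other capacity-feasible assignment to {W-α, W-γ} ships for at least 183.
Compare {W-β, W-γ}: its best feasible assignment gives total 463.
Compare {W-α, W-β}: its best feasible assignment gives total 476.
Every other set of open sites that can feasibly serve all demand totals ≥ 463 even under its best assignment. Minimum: 399.

399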